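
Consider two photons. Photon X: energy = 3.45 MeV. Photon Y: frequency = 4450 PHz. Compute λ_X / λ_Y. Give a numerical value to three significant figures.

λ_X = 3.594 × 10^-13 m (from energy = 3.45 MeV, via λ = hc/E).
λ_Y = 6.737 × 10^-11 m (from frequency = 4450 PHz, via λ = c/f).
Ratio = 3.594 × 10^-13 / 6.737 × 10^-11 = 5.33 × 10^-3.

5.33 × 10^-3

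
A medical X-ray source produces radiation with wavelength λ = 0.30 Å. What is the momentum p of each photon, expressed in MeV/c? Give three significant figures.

0.0413 MeV/c

Convert to SI: λ = 0.30 Å = 3.0e-11 m.
Since p = h/λ for a photon, p = 2.209e-23 kg·m/s.
Converting to MeV/c: p = 0.04133 MeV/c ≈ 0.0413 MeV/c.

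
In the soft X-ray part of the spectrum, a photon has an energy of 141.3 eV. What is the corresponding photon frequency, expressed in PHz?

Convert to SI: E = 141.3 eV = 2.2639·10^-17 J.
The photon relation is f = E/h, giving f = 3.417·10^16 Hz.
Converting to PHz: f = 34.17 PHz ≈ 34.2 PHz.

34.2 PHz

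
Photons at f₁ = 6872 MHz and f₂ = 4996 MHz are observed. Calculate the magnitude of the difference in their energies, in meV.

Using E = hf: E₁ = 4.5534 × 10^-24 J, E₂ = 3.3104 × 10^-24 J.
|ΔE| = |4.5534 × 10^-24 − 3.3104 × 10^-24| = 1.24 × 10^-24 J = 7.76 × 10^-3 meV.

7.76 × 10^-3 meV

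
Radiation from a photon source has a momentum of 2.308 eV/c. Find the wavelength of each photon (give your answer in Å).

Take h = 6.62607015·10^-34 J·s, c = 2.99792458·10^8 m/s, 1 eV = 1.602176634·10^-19 J.
Convert to SI: p = 2.308 eV/c = 1.2335·10^-27 kg·m/s.
For a photon λ = h/p, so λ = 5.372·10^-7 m.
Converting to Å: λ = 5372 Å ≈ 5370 Å.

5370 Å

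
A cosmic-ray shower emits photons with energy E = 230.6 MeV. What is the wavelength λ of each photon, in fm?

Use h = 6.62607015 × 10^-34 J·s, c = 2.99792458 × 10^8 m/s, 1 eV = 1.602176634 × 10^-19 J.
First convert: E = 230.6 MeV = 3.6946 × 10^-11 J.
The photon relation is λ = hc/E, giving λ = 5.377 × 10^-15 m.
Converting to fm: λ = 5.377 fm ≈ 5.38 fm.

5.38 fm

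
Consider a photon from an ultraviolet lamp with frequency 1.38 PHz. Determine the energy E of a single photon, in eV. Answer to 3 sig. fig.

(h = 6.62607015 × 10^-34 J·s, 1 eV = 1.602176634 × 10^-19 J.)
In SI units: f = 1.38 PHz = 1.38 × 10^15 Hz.
For a photon E = hf, so E = 9.144 × 10^-19 J.
Converting to eV: E = 5.707 eV ≈ 5.71 eV.

5.71 eV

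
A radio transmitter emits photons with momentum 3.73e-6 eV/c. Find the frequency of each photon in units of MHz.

Take h = 6.62607015e-34 J·s, c = 2.99792458e8 m/s, 1 eV = 1.602176634e-19 J.
In SI units: p = 3.73e-6 eV/c = 1.9934e-33 kg·m/s.
The photon relation is f = pc/h, giving f = 9.019e8 Hz.
Converting to MHz: f = 901.9 MHz ≈ 902 MHz.

902 MHz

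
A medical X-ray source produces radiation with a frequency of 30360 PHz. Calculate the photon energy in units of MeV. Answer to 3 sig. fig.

0.126 MeV

Convert to SI: f = 30360 PHz = 3.036e19 Hz.
For a photon E = hf, so E = 2.012e-14 J.
Converting to MeV: E = 0.1256 MeV ≈ 0.126 MeV.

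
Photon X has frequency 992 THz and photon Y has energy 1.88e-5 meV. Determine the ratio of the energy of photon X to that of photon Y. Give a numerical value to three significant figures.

E_X = 6.573e-19 J (from frequency = 992 THz, via E = hf).
E_Y = 3.012e-27 J (from energy = 1.88e-5 meV, via E given directly).
Ratio = 6.573e-19 / 3.012e-27 = 2.18e8.

2.18e8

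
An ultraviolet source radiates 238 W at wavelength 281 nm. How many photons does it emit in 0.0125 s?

4.21 × 10^18 photons

Total energy: E_total = P·t = 238 × 0.0125 = 2.975 J.
Per-photon energy: E = 7.069 × 10^-19 J.
N = E_total / E_photon = 4.21 × 10^18.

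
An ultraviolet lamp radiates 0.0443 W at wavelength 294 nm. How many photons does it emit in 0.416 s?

2.73·10^16 photons

Total energy: E_total = P·t = 0.0443 × 0.416 = 0.01843 J.
Per-photon energy: E = 6.757·10^-19 J.
N = E_total / E_photon = 2.73·10^16.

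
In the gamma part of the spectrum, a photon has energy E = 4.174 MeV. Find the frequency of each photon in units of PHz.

1.01·10^6 PHz

First convert: E = 4.174 MeV = 6.6875·10^-13 J.
For a photon f = E/h, so f = 1.009·10^21 Hz.
Converting to PHz: f = 1.009·10^6 PHz ≈ 1.01·10^6 PHz.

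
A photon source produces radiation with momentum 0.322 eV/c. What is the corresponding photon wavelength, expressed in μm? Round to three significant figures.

3.85 μm

Convert to SI: p = 0.322 eV/c = 1.7209 × 10^-28 kg·m/s.
Apply λ = h/p: λ = 3.850 × 10^-6 m.
Converting to μm: λ = 3.850 μm ≈ 3.85 μm.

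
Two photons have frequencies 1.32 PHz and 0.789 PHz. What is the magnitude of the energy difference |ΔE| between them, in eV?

Using E = hf: E₁ = 8.746 × 10^-19 J, E₂ = 5.228 × 10^-19 J.
|ΔE| = |8.746 × 10^-19 − 5.228 × 10^-19| = 3.52 × 10^-19 J = 2.20 eV.

2.20 eV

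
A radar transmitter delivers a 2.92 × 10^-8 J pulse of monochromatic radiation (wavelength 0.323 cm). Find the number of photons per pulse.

Per-photon energy: E = 6.150 × 10^-23 J (from wavelength = 0.323 cm).
N = E_total / E_photon = 2.92 × 10^-8 J / 6.150 × 10^-23 J = 4.75 × 10^14.

4.75 × 10^14 photons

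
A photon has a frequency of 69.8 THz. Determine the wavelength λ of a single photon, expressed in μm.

4.30 μm

First convert: f = 69.8 THz = 6.98e13 Hz.
For a photon λ = c/f, so λ = 4.295e-6 m.
Converting to μm: λ = 4.295 μm ≈ 4.30 μm.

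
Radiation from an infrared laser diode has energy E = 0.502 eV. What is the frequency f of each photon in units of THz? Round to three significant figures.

(h = 6.62607015e-34 J·s, 1 eV = 1.602176634e-19 J.)
Convert to SI: E = 0.502 eV = 8.0429e-20 J.
Since f = E/h for a photon, f = 1.214e14 Hz.
Converting to THz: f = 121.4 THz ≈ 121 THz.

121 THz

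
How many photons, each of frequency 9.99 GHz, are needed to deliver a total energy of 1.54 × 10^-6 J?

Per-photon energy: E = 6.619 × 10^-24 J (from frequency = 9.99 GHz).
N = E_total / E_photon = 1.54 × 10^-6 J / 6.619 × 10^-24 J = 2.33 × 10^17.

2.33 × 10^17 photons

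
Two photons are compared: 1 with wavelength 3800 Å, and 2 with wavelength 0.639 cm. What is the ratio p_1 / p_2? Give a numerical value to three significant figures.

p_1 = 1.744·10^-27 kg·m/s (from wavelength = 3800 Å, via p = h/λ).
p_2 = 1.037·10^-31 kg·m/s (from wavelength = 0.639 cm, via p = h/λ).
Ratio = 1.744·10^-27 / 1.037·10^-31 = 1.68·10^4.

1.68·10^4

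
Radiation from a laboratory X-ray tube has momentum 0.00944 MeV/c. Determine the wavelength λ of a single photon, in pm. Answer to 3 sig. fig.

131 pm

Take h = 6.62607015e-34 J·s, c = 2.99792458e8 m/s, 1 eV = 1.602176634e-19 J.
Convert to SI: p = 0.00944 MeV/c = 5.0450e-24 kg·m/s.
For a photon λ = h/p, so λ = 1.313e-10 m.
Converting to pm: λ = 131.3 pm ≈ 131 pm.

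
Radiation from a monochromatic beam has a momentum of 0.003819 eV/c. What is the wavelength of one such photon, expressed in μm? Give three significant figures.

Take h = 6.62607015·10^-34 J·s, c = 2.99792458·10^8 m/s, 1 eV = 1.602176634·10^-19 J.
First convert: p = 0.003819 eV/c = 2.0410·10^-30 kg·m/s.
For a photon λ = h/p, so λ = 3.247·10^-4 m.
Converting to μm: λ = 324.7 μm ≈ 325 μm.

325 μm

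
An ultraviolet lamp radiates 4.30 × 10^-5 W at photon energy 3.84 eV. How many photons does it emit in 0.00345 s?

2.41 × 10^11 photons

Total energy: E_total = P·t = 4.30 × 10^-5 × 0.00345 = 1.484 × 10^-7 J.
Per-photon energy: E = 6.152 × 10^-19 J.
N = E_total / E_photon = 2.41 × 10^11.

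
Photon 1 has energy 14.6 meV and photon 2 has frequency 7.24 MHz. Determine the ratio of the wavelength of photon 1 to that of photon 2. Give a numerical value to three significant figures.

λ_1 = 8.492e-5 m (from energy = 14.6 meV, via λ = hc/E).
λ_2 = 41.41 m (from frequency = 7.24 MHz, via λ = c/f).
Ratio = 8.492e-5 / 41.41 = 2.05e-6.

2.05e-6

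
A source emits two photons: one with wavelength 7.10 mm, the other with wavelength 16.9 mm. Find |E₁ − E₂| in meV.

Using E = hc/λ: E₁ = 2.798 × 10^-23 J, E₂ = 1.175 × 10^-23 J.
|ΔE| = |2.798 × 10^-23 − 1.175 × 10^-23| = 1.62 × 10^-23 J = 0.101 meV.

0.101 meV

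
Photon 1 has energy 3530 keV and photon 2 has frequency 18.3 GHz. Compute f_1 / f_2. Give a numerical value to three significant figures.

f_1 = 8.536·10^20 Hz (from energy = 3530 keV, via f = E/h).
f_2 = 1.830·10^10 Hz (from frequency = 18.3 GHz, via f given directly).
Ratio = 8.536·10^20 / 1.830·10^10 = 4.66·10^10.

4.66·10^10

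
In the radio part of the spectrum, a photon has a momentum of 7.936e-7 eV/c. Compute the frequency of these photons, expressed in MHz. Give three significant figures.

192 MHz

First convert: p = 7.936e-7 eV/c = 4.2412e-34 kg·m/s.
For a photon f = pc/h, so f = 1.919e8 Hz.
Converting to MHz: f = 191.9 MHz ≈ 192 MHz.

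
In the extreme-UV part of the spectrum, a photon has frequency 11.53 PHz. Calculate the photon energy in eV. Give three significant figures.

In SI units: f = 11.53 PHz = 1.153·10^16 Hz.
Apply E = hf: E = 7.640·10^-18 J.
Converting to eV: E = 47.68 eV ≈ 47.7 eV.

47.7 eV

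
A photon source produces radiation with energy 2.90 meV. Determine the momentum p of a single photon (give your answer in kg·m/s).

1.55 × 10^-30 kg·m/s

Take c = 2.99792458 × 10^8 m/s, 1 eV = 1.602176634 × 10^-19 J.
In SI units: E = 2.90 meV = 4.6463 × 10^-22 J.
The photon relation is p = E/c, giving p = 1.550 × 10^-30 kg·m/s.
So p ≈ 1.55 × 10^-30 kg·m/s.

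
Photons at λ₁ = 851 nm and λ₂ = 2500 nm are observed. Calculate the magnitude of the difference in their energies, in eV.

0.961 eV

Using E = hc/λ: E₁ = 2.334·10^-19 J, E₂ = 7.946·10^-20 J.
|ΔE| = |2.334·10^-19 − 7.946·10^-20| = 1.54·10^-19 J = 0.961 eV.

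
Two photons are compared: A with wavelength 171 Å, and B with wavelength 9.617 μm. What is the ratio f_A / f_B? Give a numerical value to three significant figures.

f_A = 1.753·10^16 Hz (from wavelength = 171 Å, via f = c/λ).
f_B = 3.117·10^13 Hz (from wavelength = 9.617 μm, via f = c/λ).
Ratio = 1.753·10^16 / 3.117·10^13 = 562.

562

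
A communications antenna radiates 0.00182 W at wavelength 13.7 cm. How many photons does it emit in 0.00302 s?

Total energy: E_total = P·t = 0.00182 × 0.00302 = 5.496·10^-6 J.
Per-photon energy: E = 1.450·10^-24 J.
N = E_total / E_photon = 3.79·10^18.

3.79·10^18 photons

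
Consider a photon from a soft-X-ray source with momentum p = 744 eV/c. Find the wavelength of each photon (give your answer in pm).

1670 pm

First convert: p = 744 eV/c = 3.9761·10^-25 kg·m/s.
Apply λ = h/p: λ = 1.666·10^-9 m.
Converting to pm: λ = 1666 pm ≈ 1670 pm.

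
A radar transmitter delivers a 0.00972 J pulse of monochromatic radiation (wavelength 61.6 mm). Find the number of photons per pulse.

3.01 × 10^21 photons

Per-photon energy: E = 3.225 × 10^-24 J (from wavelength = 61.6 mm).
N = E_total / E_photon = 0.00972 J / 3.225 × 10^-24 J = 3.01 × 10^21.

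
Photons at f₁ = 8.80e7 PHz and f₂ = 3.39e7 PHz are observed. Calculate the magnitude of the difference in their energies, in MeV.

224 MeV

Using E = hf: E₁ = 5.831e-11 J, E₂ = 2.246e-11 J.
|ΔE| = |5.831e-11 − 2.246e-11| = 3.58e-11 J = 224 MeV.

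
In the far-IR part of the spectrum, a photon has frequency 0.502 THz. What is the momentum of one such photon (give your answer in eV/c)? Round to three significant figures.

Use h = 6.62607015e-34 J·s, c = 2.99792458e8 m/s, 1 eV = 1.602176634e-19 J.
First convert: f = 0.502 THz = 5.02e11 Hz.
For a photon p = hf/c, so p = 1.110e-30 kg·m/s.
Converting to eV/c: p = 0.002076 eV/c ≈ 2.08e-3 eV/c.

2.08e-3 eV/c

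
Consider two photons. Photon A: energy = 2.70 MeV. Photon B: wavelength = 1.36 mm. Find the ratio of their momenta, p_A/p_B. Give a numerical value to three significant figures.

2.96 × 10^9

p_A = 1.443 × 10^-21 kg·m/s (from energy = 2.70 MeV, via p = E/c).
p_B = 4.872 × 10^-31 kg·m/s (from wavelength = 1.36 mm, via p = h/λ).
Ratio = 1.443 × 10^-21 / 4.872 × 10^-31 = 2.96 × 10^9.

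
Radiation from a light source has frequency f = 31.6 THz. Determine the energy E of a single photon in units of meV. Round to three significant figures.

131 meV

(h = 6.62607015·10^-34 J·s, 1 eV = 1.602176634·10^-19 J.)
Convert to SI: f = 31.6 THz = 3.16·10^13 Hz.
The photon relation is E = hf, giving E = 2.094·10^-20 J.
Converting to meV: E = 130.7 meV ≈ 131 meV.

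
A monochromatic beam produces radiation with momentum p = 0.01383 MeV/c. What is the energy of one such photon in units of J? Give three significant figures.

Use c = 2.99792458 × 10^8 m/s, 1 eV = 1.602176634 × 10^-19 J.
First convert: p = 0.01383 MeV/c = 7.3911 × 10^-24 kg·m/s.
The photon relation is E = pc, giving E = 2.216 × 10^-15 J.
So E ≈ 2.22 × 10^-15 J.

2.22 × 10^-15 J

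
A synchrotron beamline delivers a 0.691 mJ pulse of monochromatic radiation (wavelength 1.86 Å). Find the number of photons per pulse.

6.47e11 photons

Per-photon energy: E = 1.068e-15 J (from wavelength = 1.86 Å).
N = E_total / E_photon = 6.91e-4 J / 1.068e-15 J = 6.47e11.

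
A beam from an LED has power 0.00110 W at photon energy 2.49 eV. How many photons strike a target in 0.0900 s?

2.48 × 10^14 photons

Total energy: E_total = P·t = 0.00110 × 0.0900 = 9.900 × 10^-5 J.
Per-photon energy: E = 3.989 × 10^-19 J.
N = E_total / E_photon = 2.48 × 10^14.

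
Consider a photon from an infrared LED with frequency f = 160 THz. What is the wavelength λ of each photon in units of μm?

Take c = 2.99792458e8 m/s.
First convert: f = 160 THz = 1.60e14 Hz.
Since λ = c/f for a photon, λ = 1.874e-6 m.
Converting to μm: λ = 1.874 μm ≈ 1.87 μm.

1.87 μm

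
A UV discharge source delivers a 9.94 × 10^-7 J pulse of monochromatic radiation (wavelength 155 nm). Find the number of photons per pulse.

Per-photon energy: E = 1.282 × 10^-18 J (from wavelength = 155 nm).
N = E_total / E_photon = 9.94 × 10^-7 J / 1.282 × 10^-18 J = 7.76 × 10^11.

7.76 × 10^11 photons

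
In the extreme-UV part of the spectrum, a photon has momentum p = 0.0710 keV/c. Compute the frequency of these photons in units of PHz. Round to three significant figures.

17.2 PHz

Take h = 6.62607015e-34 J·s, c = 2.99792458e8 m/s, 1 eV = 1.602176634e-19 J.
Convert to SI: p = 0.0710 keV/c = 3.7944e-26 kg·m/s.
Apply f = pc/h: f = 1.717e16 Hz.
Converting to PHz: f = 17.17 PHz ≈ 17.2 PHz.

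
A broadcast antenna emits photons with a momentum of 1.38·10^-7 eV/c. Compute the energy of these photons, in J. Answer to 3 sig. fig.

2.21·10^-26 J

(c = 2.99792458·10^8 m/s, 1 eV = 1.602176634·10^-19 J.)
First convert: p = 1.38·10^-7 eV/c = 7.3751·10^-35 kg·m/s.
Apply E = pc: E = 2.211·10^-26 J.
So E ≈ 2.21·10^-26 J.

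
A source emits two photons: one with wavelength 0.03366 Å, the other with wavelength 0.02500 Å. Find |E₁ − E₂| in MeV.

0.128 MeV

Using E = hc/λ: E₁ = 5.9015e-14 J, E₂ = 7.9458e-14 J.
|ΔE| = |5.9015e-14 − 7.9458e-14| = 2.04e-14 J = 0.128 MeV.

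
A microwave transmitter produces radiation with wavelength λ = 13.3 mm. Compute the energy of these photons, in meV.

0.0932 meV

Convert to SI: λ = 13.3 mm = 0.0133 m.
For a photon E = hc/λ, so E = 1.494e-23 J.
Converting to meV: E = 0.09322 meV ≈ 0.0932 meV.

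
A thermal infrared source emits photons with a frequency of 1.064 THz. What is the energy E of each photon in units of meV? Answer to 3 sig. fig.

4.40 meV

Use h = 6.62607015e-34 J·s, 1 eV = 1.602176634e-19 J.
In SI units: f = 1.064 THz = 1.064e12 Hz.
For a photon E = hf, so E = 7.050e-22 J.
Converting to meV: E = 4.400 meV ≈ 4.40 meV.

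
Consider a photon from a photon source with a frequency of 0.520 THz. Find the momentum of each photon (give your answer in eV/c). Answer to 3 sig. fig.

Take h = 6.62607015e-34 J·s, c = 2.99792458e8 m/s, 1 eV = 1.602176634e-19 J.
Convert to SI: f = 0.520 THz = 5.20e11 Hz.
Since p = hf/c for a photon, p = 1.149e-30 kg·m/s.
Converting to eV/c: p = 0.002151 eV/c ≈ 2.15e-3 eV/c.

2.15e-3 eV/c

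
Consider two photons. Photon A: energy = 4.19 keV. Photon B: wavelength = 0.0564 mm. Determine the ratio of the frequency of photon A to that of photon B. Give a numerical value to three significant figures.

1.91 × 10^5

f_A = 1.013 × 10^18 Hz (from energy = 4.19 keV, via f = E/h).
f_B = 5.315 × 10^12 Hz (from wavelength = 0.0564 mm, via f = c/λ).
Ratio = 1.013 × 10^18 / 5.315 × 10^12 = 1.91 × 10^5.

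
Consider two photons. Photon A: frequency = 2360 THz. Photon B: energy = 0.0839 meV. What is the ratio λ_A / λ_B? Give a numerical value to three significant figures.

λ_A = 1.270e-7 m (from frequency = 2360 THz, via λ = c/f).
λ_B = 0.01478 m (from energy = 0.0839 meV, via λ = hc/E).
Ratio = 1.270e-7 / 0.01478 = 8.60e-6.

8.60e-6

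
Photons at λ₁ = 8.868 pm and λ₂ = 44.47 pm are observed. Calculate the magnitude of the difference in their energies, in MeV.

0.112 MeV

Using E = hc/λ: E₁ = 2.2400e-14 J, E₂ = 4.4669e-15 J.
|ΔE| = |2.2400e-14 − 4.4669e-15| = 1.79e-14 J = 0.112 MeV.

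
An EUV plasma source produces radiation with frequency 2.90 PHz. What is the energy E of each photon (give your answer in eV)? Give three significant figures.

12.0 eV

First convert: f = 2.90 PHz = 2.90 × 10^15 Hz.
For a photon E = hf, so E = 1.922 × 10^-18 J.
Converting to eV: E = 11.99 eV ≈ 12.0 eV.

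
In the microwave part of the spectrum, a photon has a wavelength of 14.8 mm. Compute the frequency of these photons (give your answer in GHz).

(c = 2.99792458·10^8 m/s.)
Convert to SI: λ = 14.8 mm = 0.0148 m.
Apply f = c/λ: f = 2.026·10^10 Hz.
Converting to GHz: f = 20.26 GHz ≈ 20.3 GHz.

20.3 GHz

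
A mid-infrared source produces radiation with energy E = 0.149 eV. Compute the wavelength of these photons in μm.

8.32 μm

In SI units: E = 0.149 eV = 2.3872 × 10^-20 J.
Since λ = hc/E for a photon, λ = 8.321 × 10^-6 m.
Converting to μm: λ = 8.321 μm ≈ 8.32 μm.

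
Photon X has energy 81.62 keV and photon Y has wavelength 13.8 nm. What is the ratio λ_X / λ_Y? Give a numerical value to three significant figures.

1.10 × 10^-3

λ_X = 1.519 × 10^-11 m (from energy = 81.62 keV, via λ = hc/E).
λ_Y = 1.380 × 10^-8 m (from wavelength = 13.8 nm, via λ given directly).
Ratio = 1.519 × 10^-11 / 1.380 × 10^-8 = 1.10 × 10^-3.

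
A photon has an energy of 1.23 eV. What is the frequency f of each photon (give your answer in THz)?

Take h = 6.62607015e-34 J·s, 1 eV = 1.602176634e-19 J.
First convert: E = 1.23 eV = 1.9707e-19 J.
Since f = E/h for a photon, f = 2.974e14 Hz.
Converting to THz: f = 297.4 THz ≈ 297 THz.

297 THz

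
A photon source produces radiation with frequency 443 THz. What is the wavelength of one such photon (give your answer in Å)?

First convert: f = 443 THz = 4.43·10^14 Hz.
For a photon λ = c/f, so λ = 6.767·10^-7 m.
Converting to Å: λ = 6767 Å ≈ 6770 Å.

6770 Å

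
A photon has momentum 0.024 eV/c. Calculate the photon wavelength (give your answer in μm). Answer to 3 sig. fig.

(h = 6.62607015e-34 J·s, c = 2.99792458e8 m/s, 1 eV = 1.602176634e-19 J.)
In SI units: p = 0.024 eV/c = 1.2826e-29 kg·m/s.
Apply λ = h/p: λ = 5.166e-5 m.
Converting to μm: λ = 51.66 μm ≈ 51.7 μm.

51.7 μm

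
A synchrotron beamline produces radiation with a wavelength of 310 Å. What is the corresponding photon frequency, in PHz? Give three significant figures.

9.67 PHz

(c = 2.99792458e8 m/s.)
In SI units: λ = 310 Å = 3.1e-8 m.
For a photon f = c/λ, so f = 9.671e15 Hz.
Converting to PHz: f = 9.671 PHz ≈ 9.67 PHz.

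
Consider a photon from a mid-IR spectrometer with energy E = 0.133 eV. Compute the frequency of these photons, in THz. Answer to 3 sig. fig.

Use h = 6.62607015·10^-34 J·s, 1 eV = 1.602176634·10^-19 J.
First convert: E = 0.133 eV = 2.1309·10^-20 J.
For a photon f = E/h, so f = 3.216·10^13 Hz.
Converting to THz: f = 32.16 THz ≈ 32.2 THz.

32.2 THz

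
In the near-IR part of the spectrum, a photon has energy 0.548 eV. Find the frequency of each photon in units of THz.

(h = 6.62607015·10^-34 J·s, 1 eV = 1.602176634·10^-19 J.)
Convert to SI: E = 0.548 eV = 8.7799·10^-20 J.
Apply f = E/h: f = 1.325·10^14 Hz.
Converting to THz: f = 132.5 THz ≈ 133 THz.

133 THz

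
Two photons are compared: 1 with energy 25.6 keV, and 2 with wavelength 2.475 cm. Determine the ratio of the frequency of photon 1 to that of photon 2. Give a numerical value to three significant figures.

5.11e8

f_1 = 6.190e18 Hz (from energy = 25.6 keV, via f = E/h).
f_2 = 1.211e10 Hz (from wavelength = 2.475 cm, via f = c/λ).
Ratio = 6.190e18 / 1.211e10 = 5.11e8.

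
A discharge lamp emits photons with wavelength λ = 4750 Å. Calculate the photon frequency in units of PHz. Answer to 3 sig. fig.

0.631 PHz

Convert to SI: λ = 4750 Å = 4.75·10^-7 m.
For a photon f = c/λ, so f = 6.311·10^14 Hz.
Converting to PHz: f = 0.6311 PHz ≈ 0.631 PHz.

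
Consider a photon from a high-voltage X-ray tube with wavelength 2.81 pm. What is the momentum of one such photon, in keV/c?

Use h = 6.62607015 × 10^-34 J·s, c = 2.99792458 × 10^8 m/s, 1 eV = 1.602176634 × 10^-19 J.
Convert to SI: λ = 2.81 pm = 2.81 × 10^-12 m.
Apply p = h/λ: p = 2.358 × 10^-22 kg·m/s.
Converting to keV/c: p = 441.2 keV/c ≈ 441 keV/c.

441 keV/c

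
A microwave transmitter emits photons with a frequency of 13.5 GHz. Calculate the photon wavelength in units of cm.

Convert to SI: f = 13.5 GHz = 1.35 × 10^10 Hz.
The photon relation is λ = c/f, giving λ = 0.02221 m.
Converting to cm: λ = 2.221 cm ≈ 2.22 cm.

2.22 cm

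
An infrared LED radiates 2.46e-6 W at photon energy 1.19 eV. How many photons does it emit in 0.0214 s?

2.76e11 photons

Total energy: E_total = P·t = 2.46e-6 × 0.0214 = 5.264e-8 J.
Per-photon energy: E = 1.907e-19 J.
N = E_total / E_photon = 2.76e11.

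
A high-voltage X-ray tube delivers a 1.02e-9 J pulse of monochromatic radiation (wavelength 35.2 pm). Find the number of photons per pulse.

1.81e5 photons

Per-photon energy: E = 5.643e-15 J (from wavelength = 35.2 pm).
N = E_total / E_photon = 1.02e-9 J / 5.643e-15 J = 1.81e5.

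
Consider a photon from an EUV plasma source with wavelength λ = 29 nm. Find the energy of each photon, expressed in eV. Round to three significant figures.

Take h = 6.62607015 × 10^-34 J·s, c = 2.99792458 × 10^8 m/s, 1 eV = 1.602176634 × 10^-19 J.
First convert: λ = 29 nm = 2.9 × 10^-8 m.
Apply E = hc/λ: E = 6.850 × 10^-18 J.
Converting to eV: E = 42.75 eV ≈ 42.8 eV.

42.8 eV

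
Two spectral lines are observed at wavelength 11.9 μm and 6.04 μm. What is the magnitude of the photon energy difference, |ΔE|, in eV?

0.101 eV

Using E = hc/λ: E₁ = 1.669 × 10^-20 J, E₂ = 3.289 × 10^-20 J.
|ΔE| = |1.669 × 10^-20 − 3.289 × 10^-20| = 1.62 × 10^-20 J = 0.101 eV.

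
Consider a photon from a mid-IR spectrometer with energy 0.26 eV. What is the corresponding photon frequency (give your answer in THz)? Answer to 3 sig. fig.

62.9 THz

Take h = 6.62607015·10^-34 J·s, 1 eV = 1.602176634·10^-19 J.
First convert: E = 0.26 eV = 4.1657·10^-20 J.
Apply f = E/h: f = 6.287·10^13 Hz.
Converting to THz: f = 62.87 THz ≈ 62.9 THz.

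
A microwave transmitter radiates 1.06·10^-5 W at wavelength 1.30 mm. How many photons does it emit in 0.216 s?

1.50·10^16 photons

Total energy: E_total = P·t = 1.06·10^-5 × 0.216 = 2.290·10^-6 J.
Per-photon energy: E = 1.528·10^-22 J.
N = E_total / E_photon = 1.50·10^16.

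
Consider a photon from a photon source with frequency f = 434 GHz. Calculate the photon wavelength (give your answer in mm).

0.691 mm

(c = 2.99792458 × 10^8 m/s.)
First convert: f = 434 GHz = 4.34 × 10^11 Hz.
Since λ = c/f for a photon, λ = 6.908 × 10^-4 m.
Converting to mm: λ = 0.6908 mm ≈ 0.691 mm.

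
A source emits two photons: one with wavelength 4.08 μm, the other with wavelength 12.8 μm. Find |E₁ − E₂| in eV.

Using E = hc/λ: E₁ = 4.869 × 10^-20 J, E₂ = 1.552 × 10^-20 J.
|ΔE| = |4.869 × 10^-20 − 1.552 × 10^-20| = 3.32 × 10^-20 J = 0.207 eV.

0.207 eV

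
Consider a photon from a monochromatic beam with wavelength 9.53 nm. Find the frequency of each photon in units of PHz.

31.5 PHz

Use c = 2.99792458 × 10^8 m/s.
In SI units: λ = 9.53 nm = 9.53 × 10^-9 m.
The photon relation is f = c/λ, giving f = 3.146 × 10^16 Hz.
Converting to PHz: f = 31.46 PHz ≈ 31.5 PHz.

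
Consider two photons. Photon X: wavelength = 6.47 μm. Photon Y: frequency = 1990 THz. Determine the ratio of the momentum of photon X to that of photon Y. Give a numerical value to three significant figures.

0.0233

p_X = 1.024 × 10^-28 kg·m/s (from wavelength = 6.47 μm, via p = h/λ).
p_Y = 4.398 × 10^-27 kg·m/s (from frequency = 1990 THz, via p = hf/c).
Ratio = 1.024 × 10^-28 / 4.398 × 10^-27 = 0.0233.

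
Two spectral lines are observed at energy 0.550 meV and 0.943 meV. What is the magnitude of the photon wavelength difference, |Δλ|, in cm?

0.0939 cm

Using λ = hc/E: λ₁ = 0.002254 m, λ₂ = 0.001315 m.
|Δλ| = |0.002254 − 0.001315| = 9.39 × 10^-4 m = 0.0939 cm.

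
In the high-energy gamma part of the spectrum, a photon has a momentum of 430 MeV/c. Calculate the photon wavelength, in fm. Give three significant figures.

Convert to SI: p = 430 MeV/c = 2.2980 × 10^-19 kg·m/s.
Since λ = h/p for a photon, λ = 2.883 × 10^-15 m.
Converting to fm: λ = 2.883 fm ≈ 2.88 fm.

2.88 fm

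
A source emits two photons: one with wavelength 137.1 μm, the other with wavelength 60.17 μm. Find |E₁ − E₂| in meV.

Using E = hc/λ: E₁ = 1.4489 × 10^-21 J, E₂ = 3.3014 × 10^-21 J.
|ΔE| = |1.4489 × 10^-21 − 3.3014 × 10^-21| = 1.85 × 10^-21 J = 11.6 meV.

11.6 meV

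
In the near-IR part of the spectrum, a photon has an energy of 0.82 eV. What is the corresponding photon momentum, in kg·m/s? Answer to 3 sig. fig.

4.38e-28 kg·m/s

Use c = 2.99792458e8 m/s, 1 eV = 1.602176634e-19 J.
Convert to SI: E = 0.82 eV = 1.3138e-19 J.
Since p = E/c for a photon, p = 4.382e-28 kg·m/s.
So p ≈ 4.38e-28 kg·m/s.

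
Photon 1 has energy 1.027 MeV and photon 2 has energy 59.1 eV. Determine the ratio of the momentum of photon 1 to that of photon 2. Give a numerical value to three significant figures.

1.74·10^4

p_1 = 5.489·10^-22 kg·m/s (from energy = 1.027 MeV, via p = E/c).
p_2 = 3.158·10^-26 kg·m/s (from energy = 59.1 eV, via p = E/c).
Ratio = 5.489·10^-22 / 3.158·10^-26 = 1.74·10^4.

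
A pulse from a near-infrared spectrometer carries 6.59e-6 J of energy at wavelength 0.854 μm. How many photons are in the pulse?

2.83e13 photons

Per-photon energy: E = 2.326e-19 J (from wavelength = 0.854 μm).
N = E_total / E_photon = 6.59e-6 J / 2.326e-19 J = 2.83e13.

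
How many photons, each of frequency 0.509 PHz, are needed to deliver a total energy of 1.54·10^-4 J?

Per-photon energy: E = 3.373·10^-19 J (from frequency = 0.509 PHz).
N = E_total / E_photon = 1.54·10^-4 J / 3.373·10^-19 J = 4.57·10^14.

4.57·10^14 photons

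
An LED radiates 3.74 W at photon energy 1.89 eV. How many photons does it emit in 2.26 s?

2.79 × 10^19 photons

Total energy: E_total = P·t = 3.74 × 2.26 = 8.452 J.
Per-photon energy: E = 3.028 × 10^-19 J.
N = E_total / E_photon = 2.79 × 10^19.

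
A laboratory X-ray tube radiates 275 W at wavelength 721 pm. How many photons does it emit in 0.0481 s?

Total energy: E_total = P·t = 275 × 0.0481 = 13.23 J.
Per-photon energy: E = 2.755e-16 J.
N = E_total / E_photon = 4.80e16.

4.80e16 photons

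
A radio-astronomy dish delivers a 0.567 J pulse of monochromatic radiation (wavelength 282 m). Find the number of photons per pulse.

Per-photon energy: E = 7.044e-28 J (from wavelength = 282 m).
N = E_total / E_photon = 0.567 J / 7.044e-28 J = 8.05e26.

8.05e26 photons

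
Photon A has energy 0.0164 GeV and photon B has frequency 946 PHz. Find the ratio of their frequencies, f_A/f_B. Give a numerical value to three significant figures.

4190

f_A = 3.966 × 10^21 Hz (from energy = 0.0164 GeV, via f = E/h).
f_B = 9.460 × 10^17 Hz (from frequency = 946 PHz, via f given directly).
Ratio = 3.966 × 10^21 / 9.460 × 10^17 = 4190.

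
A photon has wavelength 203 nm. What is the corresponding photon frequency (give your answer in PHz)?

1.48 PHz

In SI units: λ = 203 nm = 2.03 × 10^-7 m.
For a photon f = c/λ, so f = 1.477 × 10^15 Hz.
Converting to PHz: f = 1.477 PHz ≈ 1.48 PHz.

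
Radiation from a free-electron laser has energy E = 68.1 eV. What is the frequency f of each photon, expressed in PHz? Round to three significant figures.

16.5 PHz

(h = 6.62607015 × 10^-34 J·s, 1 eV = 1.602176634 × 10^-19 J.)
In SI units: E = 68.1 eV = 1.0911 × 10^-17 J.
The photon relation is f = E/h, giving f = 1.647 × 10^16 Hz.
Converting to PHz: f = 16.47 PHz ≈ 16.5 PHz.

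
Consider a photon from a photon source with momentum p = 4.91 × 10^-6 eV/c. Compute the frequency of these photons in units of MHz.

1190 MHz

First convert: p = 4.91 × 10^-6 eV/c = 2.6240 × 10^-33 kg·m/s.
For a photon f = pc/h, so f = 1.187 × 10^9 Hz.
Converting to MHz: f = 1187 MHz ≈ 1190 MHz.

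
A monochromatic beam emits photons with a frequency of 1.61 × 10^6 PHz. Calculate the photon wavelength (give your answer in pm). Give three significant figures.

0.186 pm

Take c = 2.99792458 × 10^8 m/s.
Convert to SI: f = 1.61 × 10^6 PHz = 1.61 × 10^21 Hz.
The photon relation is λ = c/f, giving λ = 1.862 × 10^-13 m.
Converting to pm: λ = 0.1862 pm ≈ 0.186 pm.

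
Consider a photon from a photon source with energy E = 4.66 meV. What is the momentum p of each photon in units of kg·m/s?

Use c = 2.99792458 × 10^8 m/s, 1 eV = 1.602176634 × 10^-19 J.
Convert to SI: E = 4.66 meV = 7.4661 × 10^-22 J.
Since p = E/c for a photon, p = 2.490 × 10^-30 kg·m/s.
So p ≈ 2.49 × 10^-30 kg·m/s.

2.49 × 10^-30 kg·m/s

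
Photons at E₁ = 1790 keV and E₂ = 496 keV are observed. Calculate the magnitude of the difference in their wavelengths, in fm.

1810 fm

Using λ = hc/E: λ₁ = 6.926e-13 m, λ₂ = 2.500e-12 m.
|Δλ| = |6.926e-13 − 2.500e-12| = 1.81e-12 m = 1810 fm.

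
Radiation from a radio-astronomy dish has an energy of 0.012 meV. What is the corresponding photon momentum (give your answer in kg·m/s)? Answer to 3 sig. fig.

6.41 × 10^-33 kg·m/s

Take c = 2.99792458 × 10^8 m/s, 1 eV = 1.602176634 × 10^-19 J.
First convert: E = 0.012 meV = 1.9226 × 10^-24 J.
Apply p = E/c: p = 6.413 × 10^-33 kg·m/s.
So p ≈ 6.41 × 10^-33 kg·m/s.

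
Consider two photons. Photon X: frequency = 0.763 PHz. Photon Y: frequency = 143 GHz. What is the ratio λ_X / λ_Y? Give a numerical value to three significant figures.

1.87 × 10^-4

λ_X = 3.929 × 10^-7 m (from frequency = 0.763 PHz, via λ = c/f).
λ_Y = 0.002096 m (from frequency = 143 GHz, via λ = c/f).
Ratio = 3.929 × 10^-7 / 0.002096 = 1.87 × 10^-4.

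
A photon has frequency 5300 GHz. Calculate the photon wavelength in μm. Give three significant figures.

First convert: f = 5300 GHz = 5.30·10^12 Hz.
Since λ = c/f for a photon, λ = 5.656·10^-5 m.
Converting to μm: λ = 56.56 μm ≈ 56.6 μm.

56.6 μm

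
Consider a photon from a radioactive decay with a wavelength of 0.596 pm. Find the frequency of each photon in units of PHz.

In SI units: λ = 0.596 pm = 5.96 × 10^-13 m.
For a photon f = c/λ, so f = 5.030 × 10^20 Hz.
Converting to PHz: f = 503000 PHz ≈ 5.03 × 10^5 PHz.

5.03 × 10^5 PHz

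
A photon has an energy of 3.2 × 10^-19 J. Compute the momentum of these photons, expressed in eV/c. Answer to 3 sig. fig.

For a photon p = E/c, so p = 1.067 × 10^-27 kg·m/s.
Converting to eV/c: p = 1.997 eV/c ≈ 2.00 eV/c.

2.00 eV/c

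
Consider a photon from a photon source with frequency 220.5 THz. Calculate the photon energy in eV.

0.912 eV

(h = 6.62607015e-34 J·s, 1 eV = 1.602176634e-19 J.)
In SI units: f = 220.5 THz = 2.205e14 Hz.
Since E = hf for a photon, E = 1.461e-19 J.
Converting to eV: E = 0.9119 eV ≈ 0.912 eV.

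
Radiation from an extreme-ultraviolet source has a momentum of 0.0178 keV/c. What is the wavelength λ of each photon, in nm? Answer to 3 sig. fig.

(h = 6.62607015 × 10^-34 J·s, c = 2.99792458 × 10^8 m/s, 1 eV = 1.602176634 × 10^-19 J.)
Convert to SI: p = 0.0178 keV/c = 9.5128 × 10^-27 kg·m/s.
For a photon λ = h/p, so λ = 6.965 × 10^-8 m.
Converting to nm: λ = 69.65 nm ≈ 69.7 nm.

69.7 nm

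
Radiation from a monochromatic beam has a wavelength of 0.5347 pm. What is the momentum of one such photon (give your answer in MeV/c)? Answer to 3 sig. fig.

2.32 MeV/c

Convert to SI: λ = 0.5347 pm = 5.347e-13 m.
Since p = h/λ for a photon, p = 1.239e-21 kg·m/s.
Converting to MeV/c: p = 2.319 MeV/c ≈ 2.32 MeV/c.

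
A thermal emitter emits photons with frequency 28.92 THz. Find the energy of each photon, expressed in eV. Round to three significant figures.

Take h = 6.62607015e-34 J·s, 1 eV = 1.602176634e-19 J.
First convert: f = 28.92 THz = 2.892e13 Hz.
For a photon E = hf, so E = 1.916e-20 J.
Converting to eV: E = 0.1196 eV ≈ 0.120 eV.

0.120 eV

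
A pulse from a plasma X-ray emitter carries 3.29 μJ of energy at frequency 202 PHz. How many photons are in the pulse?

Per-photon energy: E = 1.338 × 10^-16 J (from frequency = 202 PHz).
N = E_total / E_photon = 3.29 × 10^-6 J / 1.338 × 10^-16 J = 2.46 × 10^10.

2.46 × 10^10 photons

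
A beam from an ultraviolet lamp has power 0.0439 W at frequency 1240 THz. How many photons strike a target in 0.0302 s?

1.61·10^15 photons

Total energy: E_total = P·t = 0.0439 × 0.0302 = 0.001326 J.
Per-photon energy: E = 8.216·10^-19 J.
N = E_total / E_photon = 1.61·10^15.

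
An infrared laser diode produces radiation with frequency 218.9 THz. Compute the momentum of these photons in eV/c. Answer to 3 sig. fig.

0.905 eV/c

Use h = 6.62607015 × 10^-34 J·s, c = 2.99792458 × 10^8 m/s, 1 eV = 1.602176634 × 10^-19 J.
First convert: f = 218.9 THz = 2.189 × 10^14 Hz.
Apply p = hf/c: p = 4.838 × 10^-28 kg·m/s.
Converting to eV/c: p = 0.9053 eV/c ≈ 0.905 eV/c.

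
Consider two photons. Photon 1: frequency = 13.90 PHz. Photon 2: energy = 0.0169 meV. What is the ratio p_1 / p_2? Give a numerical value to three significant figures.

3.40·10^6

p_1 = 3.072·10^-26 kg·m/s (from frequency = 13.90 PHz, via p = hf/c).
p_2 = 9.032·10^-33 kg·m/s (from energy = 0.0169 meV, via p = E/c).
Ratio = 3.072·10^-26 / 9.032·10^-33 = 3.40·10^6.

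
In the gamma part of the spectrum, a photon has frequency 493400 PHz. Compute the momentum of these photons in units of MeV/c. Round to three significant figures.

2.04 MeV/c

Use h = 6.62607015·10^-34 J·s, c = 2.99792458·10^8 m/s, 1 eV = 1.602176634·10^-19 J.
Convert to SI: f = 493400 PHz = 4.934·10^20 Hz.
For a photon p = hf/c, so p = 1.091·10^-21 kg·m/s.
Converting to MeV/c: p = 2.041 MeV/c ≈ 2.04 MeV/c.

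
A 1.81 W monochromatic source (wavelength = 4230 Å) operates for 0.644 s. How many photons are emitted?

Total energy: E_total = P·t = 1.81 × 0.644 = 1.166 J.
Per-photon energy: E = 4.696e-19 J.
N = E_total / E_photon = 2.48e18.

2.48e18 photons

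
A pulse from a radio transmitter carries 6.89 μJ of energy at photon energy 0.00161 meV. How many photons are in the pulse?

Per-photon energy: E = 2.580e-25 J (from energy = 0.00161 meV).
N = E_total / E_photon = 6.89e-6 J / 2.580e-25 J = 2.67e19.

2.67e19 photons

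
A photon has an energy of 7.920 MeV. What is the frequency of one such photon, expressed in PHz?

Take h = 6.62607015·10^-34 J·s, 1 eV = 1.602176634·10^-19 J.
In SI units: E = 7.920 MeV = 1.2689·10^-12 J.
Apply f = E/h: f = 1.915·10^21 Hz.
Converting to PHz: f = 1.915·10^6 PHz ≈ 1.92·10^6 PHz.

1.92·10^6 PHz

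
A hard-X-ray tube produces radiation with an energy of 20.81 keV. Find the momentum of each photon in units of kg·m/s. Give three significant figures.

1.11 × 10^-23 kg·m/s

Use c = 2.99792458 × 10^8 m/s, 1 eV = 1.602176634 × 10^-19 J.
In SI units: E = 20.81 keV = 3.3341 × 10^-15 J.
Since p = E/c for a photon, p = 1.112 × 10^-23 kg·m/s.
So p ≈ 1.11 × 10^-23 kg·m/s.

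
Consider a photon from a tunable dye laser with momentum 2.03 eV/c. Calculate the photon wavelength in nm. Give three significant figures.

611 nm

First convert: p = 2.03 eV/c = 1.0849e-27 kg·m/s.
For a photon λ = h/p, so λ = 6.108e-7 m.
Converting to nm: λ = 610.8 nm ≈ 611 nm.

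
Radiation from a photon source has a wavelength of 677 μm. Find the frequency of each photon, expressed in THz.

Use c = 2.99792458·10^8 m/s.
First convert: λ = 677 μm = 6.77·10^-4 m.
Apply f = c/λ: f = 4.428·10^11 Hz.
Converting to THz: f = 0.4428 THz ≈ 0.443 THz.

0.443 THz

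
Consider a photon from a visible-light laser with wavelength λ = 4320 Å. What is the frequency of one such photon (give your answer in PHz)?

0.694 PHz

In SI units: λ = 4320 Å = 4.32 × 10^-7 m.
Apply f = c/λ: f = 6.940 × 10^14 Hz.
Converting to PHz: f = 0.6940 PHz ≈ 0.694 PHz.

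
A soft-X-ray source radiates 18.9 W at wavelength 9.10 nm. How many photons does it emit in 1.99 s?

Total energy: E_total = P·t = 18.9 × 1.99 = 37.61 J.
Per-photon energy: E = 2.183 × 10^-17 J.
N = E_total / E_photon = 1.72 × 10^18.

1.72 × 10^18 photons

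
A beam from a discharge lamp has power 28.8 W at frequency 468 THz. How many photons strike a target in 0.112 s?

1.04e19 photons

Total energy: E_total = P·t = 28.8 × 0.112 = 3.226 J.
Per-photon energy: E = 3.101e-19 J.
N = E_total / E_photon = 1.04e19.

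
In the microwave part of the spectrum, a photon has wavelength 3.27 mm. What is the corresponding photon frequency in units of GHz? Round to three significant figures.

91.7 GHz

Use c = 2.99792458e8 m/s.
First convert: λ = 3.27 mm = 0.00327 m.
The photon relation is f = c/λ, giving f = 9.168e10 Hz.
Converting to GHz: f = 91.68 GHz ≈ 91.7 GHz.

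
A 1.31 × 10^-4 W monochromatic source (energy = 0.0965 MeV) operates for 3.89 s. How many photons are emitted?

3.30 × 10^10 photons

Total energy: E_total = P·t = 1.31 × 10^-4 × 3.89 = 5.096 × 10^-4 J.
Per-photon energy: E = 1.546 × 10^-14 J.
N = E_total / E_photon = 3.30 × 10^10.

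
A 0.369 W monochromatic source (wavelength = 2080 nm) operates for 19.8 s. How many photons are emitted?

7.65·10^19 photons

Total energy: E_total = P·t = 0.369 × 19.8 = 7.306 J.
Per-photon energy: E = 9.550·10^-20 J.
N = E_total / E_photon = 7.65·10^19.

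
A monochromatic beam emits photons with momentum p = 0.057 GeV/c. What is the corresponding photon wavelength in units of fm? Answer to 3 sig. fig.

Use h = 6.62607015e-34 J·s, c = 2.99792458e8 m/s, 1 eV = 1.602176634e-19 J.
First convert: p = 0.057 GeV/c = 3.0462e-20 kg·m/s.
Apply λ = h/p: λ = 2.175e-14 m.
Converting to fm: λ = 21.75 fm ≈ 21.8 fm.

21.8 fm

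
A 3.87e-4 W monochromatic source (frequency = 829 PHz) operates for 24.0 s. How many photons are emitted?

Total energy: E_total = P·t = 3.87e-4 × 24.0 = 0.009288 J.
Per-photon energy: E = 5.493e-16 J.
N = E_total / E_photon = 1.69e13.

1.69e13 photons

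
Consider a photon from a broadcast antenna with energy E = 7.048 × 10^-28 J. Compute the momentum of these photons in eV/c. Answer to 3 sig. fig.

The photon relation is p = E/c, giving p = 2.351 × 10^-36 kg·m/s.
Converting to eV/c: p = 4.399 × 10^-9 eV/c ≈ 4.40 × 10^-9 eV/c.

4.40 × 10^-9 eV/c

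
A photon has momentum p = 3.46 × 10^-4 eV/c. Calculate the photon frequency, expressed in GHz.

83.7 GHz

Take h = 6.62607015 × 10^-34 J·s, c = 2.99792458 × 10^8 m/s, 1 eV = 1.602176634 × 10^-19 J.
In SI units: p = 3.46 × 10^-4 eV/c = 1.8491 × 10^-31 kg·m/s.
Since f = pc/h for a photon, f = 8.366 × 10^10 Hz.
Converting to GHz: f = 83.66 GHz ≈ 83.7 GHz.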